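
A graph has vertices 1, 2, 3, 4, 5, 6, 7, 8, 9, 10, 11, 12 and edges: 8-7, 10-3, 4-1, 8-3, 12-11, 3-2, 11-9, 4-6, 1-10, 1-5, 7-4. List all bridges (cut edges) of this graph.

The edges on the cycle 8-7-4-1-10-3-8 are not bridges since each lies on that cycle.
But removing 6-4 disconnects 6 from 4; removing 12-11 disconnects 12 from 11; removing 1-5 disconnects 1 from 5; removing 11-9 disconnects 11 from 9 — these are bridges.
In total 5 edges are bridges.

1-5, 11-12, 11-9, 2-3, 4-6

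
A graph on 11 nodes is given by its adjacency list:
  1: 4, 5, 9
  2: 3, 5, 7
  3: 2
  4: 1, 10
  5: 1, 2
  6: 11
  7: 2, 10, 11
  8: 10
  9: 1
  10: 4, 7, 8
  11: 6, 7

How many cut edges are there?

5

The edges on the cycle 2-7-10-4-1-5-2 are not bridges since each lies on that cycle.
But removing 9-1 disconnects 9 from 1; removing 7-11 disconnects 7 from 11; removing 10-8 disconnects 10 from 8; removing 6-11 disconnects 6 from 11 — these are bridges.
In total 5 edges are bridges.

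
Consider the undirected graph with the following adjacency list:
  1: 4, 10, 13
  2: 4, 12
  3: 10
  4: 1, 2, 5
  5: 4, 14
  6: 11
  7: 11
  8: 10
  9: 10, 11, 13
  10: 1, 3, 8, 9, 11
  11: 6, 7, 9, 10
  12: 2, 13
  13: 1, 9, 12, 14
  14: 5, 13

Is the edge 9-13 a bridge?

After removing 9-13, the path 9-10-1-13 still connects them, so the edge is not a bridge.

No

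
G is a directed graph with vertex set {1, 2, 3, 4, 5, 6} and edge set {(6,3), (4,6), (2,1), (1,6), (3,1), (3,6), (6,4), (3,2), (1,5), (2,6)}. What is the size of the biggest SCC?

5

{1, 2, 3, 4, 6} are all mutually reachable — one SCC of size 5.
{5} is an SCC by itself.
The largest has 5 vertices.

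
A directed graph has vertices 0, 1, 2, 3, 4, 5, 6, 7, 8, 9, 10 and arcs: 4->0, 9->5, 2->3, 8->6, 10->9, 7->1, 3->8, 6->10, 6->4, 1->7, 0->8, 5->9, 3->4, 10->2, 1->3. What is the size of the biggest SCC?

7

{0, 2, 3, 4, 6, 8, 10} are all mutually reachable — one SCC of size 7.
{1, 7} are all mutually reachable — one SCC of size 2.
{5, 9} are all mutually reachable — one SCC of size 2.
The largest has 7 vertices.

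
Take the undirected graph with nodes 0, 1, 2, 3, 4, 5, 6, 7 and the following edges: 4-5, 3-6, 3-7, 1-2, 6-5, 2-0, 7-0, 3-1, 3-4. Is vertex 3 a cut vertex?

Yes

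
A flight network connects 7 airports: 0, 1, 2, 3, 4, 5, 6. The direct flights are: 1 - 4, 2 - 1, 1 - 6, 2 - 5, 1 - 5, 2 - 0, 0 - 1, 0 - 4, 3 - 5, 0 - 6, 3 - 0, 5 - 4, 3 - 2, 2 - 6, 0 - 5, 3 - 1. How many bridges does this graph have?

The edges on the cycle 3-2-6-1-0-3 are not bridges since each lies on that cycle.
Every edge lies on some cycle, so there are no bridges.

0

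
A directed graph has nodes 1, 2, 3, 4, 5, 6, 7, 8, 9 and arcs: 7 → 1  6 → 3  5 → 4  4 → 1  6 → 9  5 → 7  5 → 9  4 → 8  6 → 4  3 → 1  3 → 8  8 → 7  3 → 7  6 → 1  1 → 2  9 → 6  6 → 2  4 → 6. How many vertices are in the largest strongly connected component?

3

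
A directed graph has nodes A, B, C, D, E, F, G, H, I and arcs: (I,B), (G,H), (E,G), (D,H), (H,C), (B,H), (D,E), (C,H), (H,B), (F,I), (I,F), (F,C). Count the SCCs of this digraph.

{B, C, H} are all mutually reachable — one SCC of size 3.
{F, I} are all mutually reachable — one SCC of size 2.
{D} is an SCC by itself.
{G} is an SCC by itself.
{E} is an SCC by itself.
(and 1 more singleton SCC)
That gives 6 strongly connected components.

6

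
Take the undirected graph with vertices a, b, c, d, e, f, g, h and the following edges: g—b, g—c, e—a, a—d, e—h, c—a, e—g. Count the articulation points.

3

Removing a increases the component count from 2 to 3, so a is a cut vertex.
Removing e increases the component count from 2 to 3, so e is a cut vertex.
Removing g increases the component count from 2 to 3, so g is a cut vertex.
By contrast removing d leaves 2 components; it is not a cut vertex. No other vertex is a cut vertex either.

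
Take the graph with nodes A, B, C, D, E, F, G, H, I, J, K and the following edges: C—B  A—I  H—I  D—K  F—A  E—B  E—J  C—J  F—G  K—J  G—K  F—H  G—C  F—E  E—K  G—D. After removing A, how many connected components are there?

With A gone, the remaining components are: {B, C, D, E, F, G, H, I, J, K}.
That is 1 component.

1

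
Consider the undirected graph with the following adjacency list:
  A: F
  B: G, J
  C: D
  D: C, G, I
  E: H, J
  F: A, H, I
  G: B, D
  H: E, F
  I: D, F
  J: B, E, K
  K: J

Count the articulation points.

Removing D increases the component count from 1 to 2, so D is a cut vertex.
Removing F increases the component count from 1 to 2, so F is a cut vertex.
Removing J increases the component count from 1 to 2, so J is a cut vertex.
By contrast removing I leaves 1 component; it is not a cut vertex. No other vertex is a cut vertex either.

3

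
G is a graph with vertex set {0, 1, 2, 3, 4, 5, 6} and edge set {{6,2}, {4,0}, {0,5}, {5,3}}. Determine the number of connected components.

3

1 is isolated — a component by itself.
Starting from 2 we can reach 2, 6. That is one component of size 2.
Starting from 0 we can reach 0, 3, 4, 5. That is one component of size 4.
Total: 3 components.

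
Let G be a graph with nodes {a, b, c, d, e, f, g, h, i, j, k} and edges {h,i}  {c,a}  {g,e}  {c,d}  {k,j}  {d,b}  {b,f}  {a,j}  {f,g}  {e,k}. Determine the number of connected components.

Starting from h we can reach h, i. That is one component of size 2.
Starting from a we can reach a, b, c, d, e, f, g, j, k. That is one component of size 9.
Total: 2 components.

2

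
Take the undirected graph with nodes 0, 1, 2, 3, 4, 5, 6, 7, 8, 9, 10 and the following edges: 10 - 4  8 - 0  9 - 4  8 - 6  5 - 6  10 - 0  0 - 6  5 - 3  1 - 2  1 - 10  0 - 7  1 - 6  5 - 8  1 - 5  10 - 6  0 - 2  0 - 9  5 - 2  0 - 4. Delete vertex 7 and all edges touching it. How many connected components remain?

1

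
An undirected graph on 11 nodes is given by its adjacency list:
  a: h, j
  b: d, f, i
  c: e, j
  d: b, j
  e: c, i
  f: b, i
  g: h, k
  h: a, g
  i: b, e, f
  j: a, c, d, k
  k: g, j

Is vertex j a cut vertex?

Deleting j raises the number of components from 1 to 2, so j is a cut vertex.

Yes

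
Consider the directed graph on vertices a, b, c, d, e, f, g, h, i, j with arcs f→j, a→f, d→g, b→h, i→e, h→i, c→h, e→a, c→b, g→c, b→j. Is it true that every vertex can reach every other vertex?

No

There is no directed path from h to b, so the graph is not strongly connected.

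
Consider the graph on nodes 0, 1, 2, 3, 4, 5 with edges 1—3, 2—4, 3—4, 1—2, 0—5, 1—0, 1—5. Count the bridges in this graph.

The edges on the cycle 1-0-5-1 are not bridges since each lies on that cycle.
Every edge lies on some cycle, so there are no bridges.

0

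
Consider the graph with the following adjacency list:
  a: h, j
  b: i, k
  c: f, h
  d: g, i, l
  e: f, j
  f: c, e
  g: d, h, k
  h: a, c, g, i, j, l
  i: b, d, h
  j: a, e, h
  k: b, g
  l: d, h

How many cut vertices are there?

1

Removing h increases the component count from 1 to 2, so h is a cut vertex.
By contrast removing j leaves 1 component; it is not a cut vertex. No other vertex is a cut vertex either.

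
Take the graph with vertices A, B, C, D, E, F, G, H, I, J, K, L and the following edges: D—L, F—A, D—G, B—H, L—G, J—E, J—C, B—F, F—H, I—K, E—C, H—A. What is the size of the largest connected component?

Starting from I we can reach I, K. That is one component of size 2.
Starting from C we can reach C, E, J. That is one component of size 3.
Starting from D we can reach D, G, L. That is one component of size 3.
Starting from A we can reach A, B, F, H. That is one component of size 4.
The largest has 4 vertices.

4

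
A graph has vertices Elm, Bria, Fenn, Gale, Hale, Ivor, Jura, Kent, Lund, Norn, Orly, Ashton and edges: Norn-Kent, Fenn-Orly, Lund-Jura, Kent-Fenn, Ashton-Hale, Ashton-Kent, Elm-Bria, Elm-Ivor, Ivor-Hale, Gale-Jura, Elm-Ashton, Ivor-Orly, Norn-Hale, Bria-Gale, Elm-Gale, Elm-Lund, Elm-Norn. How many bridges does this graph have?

The edges on the cycle Elm-Lund-Jura-Gale-Elm are not bridges since each lies on that cycle.
Every edge lies on some cycle, so there are no bridges.

0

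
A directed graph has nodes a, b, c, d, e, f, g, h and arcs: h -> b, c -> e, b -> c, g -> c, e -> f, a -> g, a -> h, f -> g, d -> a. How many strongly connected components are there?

{c, e, f, g} are all mutually reachable — one SCC of size 4.
{d} is an SCC by itself.
{b} is an SCC by itself.
{a} is an SCC by itself.
{h} is an SCC by itself.
That gives 5 strongly connected components.

5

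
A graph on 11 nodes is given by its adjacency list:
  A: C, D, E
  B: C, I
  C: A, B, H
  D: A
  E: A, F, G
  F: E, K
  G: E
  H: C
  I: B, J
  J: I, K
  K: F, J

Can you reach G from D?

Yes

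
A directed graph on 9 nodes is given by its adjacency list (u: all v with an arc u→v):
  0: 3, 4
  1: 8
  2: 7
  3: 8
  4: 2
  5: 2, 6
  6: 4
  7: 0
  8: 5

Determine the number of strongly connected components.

2

{0, 2, 3, 4, 5, 6, 7, 8} are all mutually reachable — one SCC of size 8.
{1} is an SCC by itself.
That gives 2 strongly connected components.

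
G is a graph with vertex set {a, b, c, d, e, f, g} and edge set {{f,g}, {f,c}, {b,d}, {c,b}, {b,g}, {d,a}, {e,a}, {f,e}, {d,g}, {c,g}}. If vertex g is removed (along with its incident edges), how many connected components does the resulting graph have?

1

With g gone, the remaining components are: {a, b, c, d, e, f}.
That is 1 component.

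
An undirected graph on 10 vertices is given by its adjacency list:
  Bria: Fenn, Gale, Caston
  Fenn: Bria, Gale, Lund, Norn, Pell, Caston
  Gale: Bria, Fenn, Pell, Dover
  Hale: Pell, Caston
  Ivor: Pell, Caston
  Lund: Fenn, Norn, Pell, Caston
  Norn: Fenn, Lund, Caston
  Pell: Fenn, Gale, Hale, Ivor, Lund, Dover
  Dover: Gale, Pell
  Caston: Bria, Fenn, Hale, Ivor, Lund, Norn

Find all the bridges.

none

The edges on the cycle Bria-Caston-Lund-Pell-Dover-Gale-Bria are not bridges since each lies on that cycle.
Every edge lies on some cycle, so there are no bridges.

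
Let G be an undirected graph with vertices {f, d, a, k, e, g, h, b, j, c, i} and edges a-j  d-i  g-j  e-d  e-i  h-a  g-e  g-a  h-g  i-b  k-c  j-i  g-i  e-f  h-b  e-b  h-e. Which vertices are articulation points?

Removing e increases the component count from 2 to 3, so e is a cut vertex.
By contrast removing d leaves 2 components; it is not a cut vertex. No other vertex is a cut vertex either.

e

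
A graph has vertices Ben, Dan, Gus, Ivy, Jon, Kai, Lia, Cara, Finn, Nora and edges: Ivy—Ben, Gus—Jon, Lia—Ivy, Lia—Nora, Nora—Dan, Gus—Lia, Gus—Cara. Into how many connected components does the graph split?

3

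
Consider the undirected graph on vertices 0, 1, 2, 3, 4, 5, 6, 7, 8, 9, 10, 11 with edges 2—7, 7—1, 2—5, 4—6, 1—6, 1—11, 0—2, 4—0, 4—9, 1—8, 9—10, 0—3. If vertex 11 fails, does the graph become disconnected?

Deleting 11 leaves 1 component (was 1), so 11 is not a cut vertex.

No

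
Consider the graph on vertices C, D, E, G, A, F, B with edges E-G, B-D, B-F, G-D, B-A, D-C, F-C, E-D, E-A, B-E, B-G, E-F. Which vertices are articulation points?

Removing B, for instance, still leaves 1 component. No single vertex removal increases the component count — the graph has no articulation points.

none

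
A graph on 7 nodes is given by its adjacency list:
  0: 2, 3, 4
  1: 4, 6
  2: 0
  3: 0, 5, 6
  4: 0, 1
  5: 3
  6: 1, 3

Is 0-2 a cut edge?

Removing 0-2 leaves no path between 0 and 2: the component count goes from 1 to 2. So it is a bridge.

Yes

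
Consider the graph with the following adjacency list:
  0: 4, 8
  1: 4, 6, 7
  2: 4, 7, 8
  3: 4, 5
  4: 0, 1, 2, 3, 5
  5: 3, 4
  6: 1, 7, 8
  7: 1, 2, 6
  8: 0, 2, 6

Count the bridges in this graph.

0

The edges on the cycle 4-3-5-4 are not bridges since each lies on that cycle.
Every edge lies on some cycle, so there are no bridges.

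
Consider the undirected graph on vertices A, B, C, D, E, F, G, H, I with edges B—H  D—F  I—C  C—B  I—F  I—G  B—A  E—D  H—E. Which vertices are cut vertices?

Removing B increases the component count from 1 to 2, so B is a cut vertex.
Removing I increases the component count from 1 to 2, so I is a cut vertex.
By contrast removing E leaves 1 component; it is not a cut vertex. No other vertex is a cut vertex either.

B, I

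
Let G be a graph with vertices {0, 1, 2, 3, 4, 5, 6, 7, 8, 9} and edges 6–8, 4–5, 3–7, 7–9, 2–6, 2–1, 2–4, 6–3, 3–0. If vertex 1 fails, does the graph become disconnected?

Deleting 1 leaves 1 component (was 1), so 1 is not a cut vertex.

No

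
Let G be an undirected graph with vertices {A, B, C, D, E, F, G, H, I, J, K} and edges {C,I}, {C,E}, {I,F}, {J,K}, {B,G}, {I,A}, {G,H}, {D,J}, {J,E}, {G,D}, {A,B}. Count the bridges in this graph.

The edges on the cycle C-I-A-B-G-D-J-E-C are not bridges since each lies on that cycle.
But removing H - G disconnects H from G; removing K - J disconnects K from J; removing F - I disconnects F from I — these are bridges.
That makes 3 bridges.

3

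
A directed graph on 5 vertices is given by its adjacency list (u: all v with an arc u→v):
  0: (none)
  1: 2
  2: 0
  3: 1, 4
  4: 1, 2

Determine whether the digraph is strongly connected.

No

There is no directed path from 1 to 3, so the graph is not strongly connected.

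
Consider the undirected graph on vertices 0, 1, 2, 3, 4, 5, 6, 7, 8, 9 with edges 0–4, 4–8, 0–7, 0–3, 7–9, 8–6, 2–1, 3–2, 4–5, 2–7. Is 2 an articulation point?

Yes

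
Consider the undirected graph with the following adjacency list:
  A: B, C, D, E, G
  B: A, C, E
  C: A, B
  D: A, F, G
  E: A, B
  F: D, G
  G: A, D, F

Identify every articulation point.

A

Removing A increases the component count from 1 to 2, so A is a cut vertex.
By contrast removing C leaves 1 component; it is not a cut vertex. No other vertex is a cut vertex either.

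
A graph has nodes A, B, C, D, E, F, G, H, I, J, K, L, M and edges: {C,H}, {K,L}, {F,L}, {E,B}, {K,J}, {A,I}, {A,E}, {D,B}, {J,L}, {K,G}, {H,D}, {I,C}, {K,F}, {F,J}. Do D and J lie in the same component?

The component containing D is {A, B, C, D, E, H, I}, and J is not in it.

No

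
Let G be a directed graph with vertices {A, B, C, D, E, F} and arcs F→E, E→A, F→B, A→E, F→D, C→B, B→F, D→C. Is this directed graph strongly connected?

No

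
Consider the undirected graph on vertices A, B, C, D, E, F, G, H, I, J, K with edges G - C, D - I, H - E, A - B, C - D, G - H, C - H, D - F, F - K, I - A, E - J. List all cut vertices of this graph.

A, C, D, E, F, H, I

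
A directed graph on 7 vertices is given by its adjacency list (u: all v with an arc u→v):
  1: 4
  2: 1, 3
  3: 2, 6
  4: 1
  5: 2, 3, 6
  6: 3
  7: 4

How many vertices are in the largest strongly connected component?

3

{2, 3, 6} are all mutually reachable — one SCC of size 3.
{1, 4} are all mutually reachable — one SCC of size 2.
{7} is an SCC by itself.
{5} is an SCC by itself.
The largest has 3 vertices.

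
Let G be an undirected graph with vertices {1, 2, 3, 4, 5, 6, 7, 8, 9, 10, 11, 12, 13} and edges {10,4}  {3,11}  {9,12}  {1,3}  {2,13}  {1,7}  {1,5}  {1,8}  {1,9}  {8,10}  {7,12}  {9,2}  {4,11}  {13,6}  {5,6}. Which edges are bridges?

none

The edges on the cycle 1-8-10-4-11-3-1 are not bridges since each lies on that cycle.
Every edge lies on some cycle, so there are no bridges.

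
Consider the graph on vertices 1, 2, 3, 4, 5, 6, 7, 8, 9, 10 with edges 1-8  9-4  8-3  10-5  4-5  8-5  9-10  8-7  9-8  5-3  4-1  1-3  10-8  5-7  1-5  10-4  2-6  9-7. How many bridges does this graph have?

1

The edges on the cycle 9-10-5-7-8-9 are not bridges since each lies on that cycle.
But removing 2-6 disconnects 2 from 6 — this is a bridge.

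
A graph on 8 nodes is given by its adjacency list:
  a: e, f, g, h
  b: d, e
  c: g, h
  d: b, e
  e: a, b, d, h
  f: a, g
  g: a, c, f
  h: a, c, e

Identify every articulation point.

e

Removing e increases the component count from 1 to 2, so e is a cut vertex.
By contrast removing d leaves 1 component; it is not a cut vertex. No other vertex is a cut vertex either.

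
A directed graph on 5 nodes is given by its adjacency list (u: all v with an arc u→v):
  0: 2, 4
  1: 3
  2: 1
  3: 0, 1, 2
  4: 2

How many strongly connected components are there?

1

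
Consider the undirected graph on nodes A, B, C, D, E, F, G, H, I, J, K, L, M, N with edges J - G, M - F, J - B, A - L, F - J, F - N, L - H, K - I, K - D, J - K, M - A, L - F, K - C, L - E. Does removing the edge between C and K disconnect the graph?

Removing C - K leaves no path between C and K: the component count goes from 1 to 2. So it is a bridge.

Yes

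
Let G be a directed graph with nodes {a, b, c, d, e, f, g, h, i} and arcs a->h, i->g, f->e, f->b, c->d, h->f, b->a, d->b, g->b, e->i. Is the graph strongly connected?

There is no directed path from b to c, so the graph is not strongly connected.

No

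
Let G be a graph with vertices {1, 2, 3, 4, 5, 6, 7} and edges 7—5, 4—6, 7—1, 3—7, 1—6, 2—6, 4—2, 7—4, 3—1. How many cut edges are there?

The edges on the cycle 4-2-6-4 are not bridges since each lies on that cycle.
But removing 7—5 disconnects 7 from 5 — this is a bridge.

1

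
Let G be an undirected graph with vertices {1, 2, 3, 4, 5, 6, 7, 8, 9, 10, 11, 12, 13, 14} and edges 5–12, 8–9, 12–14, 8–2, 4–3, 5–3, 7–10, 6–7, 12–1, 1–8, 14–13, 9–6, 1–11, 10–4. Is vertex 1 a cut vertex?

Deleting 1 raises the number of components from 1 to 2, so 1 is a cut vertex.

Yes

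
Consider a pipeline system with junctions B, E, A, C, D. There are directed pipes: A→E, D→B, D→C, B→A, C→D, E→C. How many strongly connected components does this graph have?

1

{A, B, C, D, E} are all mutually reachable — one SCC of size 5.
That gives 1 strongly connected component.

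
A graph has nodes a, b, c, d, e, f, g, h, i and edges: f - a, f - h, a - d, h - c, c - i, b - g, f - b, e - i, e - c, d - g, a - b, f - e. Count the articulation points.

1

Removing f increases the component count from 1 to 2, so f is a cut vertex.
By contrast removing i leaves 1 component; it is not a cut vertex. No other vertex is a cut vertex either.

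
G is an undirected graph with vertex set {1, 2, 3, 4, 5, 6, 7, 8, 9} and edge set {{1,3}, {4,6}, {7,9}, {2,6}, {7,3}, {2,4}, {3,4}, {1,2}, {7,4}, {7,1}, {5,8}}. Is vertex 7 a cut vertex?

Yes

Deleting 7 raises the number of components from 2 to 3, so 7 is a cut vertex.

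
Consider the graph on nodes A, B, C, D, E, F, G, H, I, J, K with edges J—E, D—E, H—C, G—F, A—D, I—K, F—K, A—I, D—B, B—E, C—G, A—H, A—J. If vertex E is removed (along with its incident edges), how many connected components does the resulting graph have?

1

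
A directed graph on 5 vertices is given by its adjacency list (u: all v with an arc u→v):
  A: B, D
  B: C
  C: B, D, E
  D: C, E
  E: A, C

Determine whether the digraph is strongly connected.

Yes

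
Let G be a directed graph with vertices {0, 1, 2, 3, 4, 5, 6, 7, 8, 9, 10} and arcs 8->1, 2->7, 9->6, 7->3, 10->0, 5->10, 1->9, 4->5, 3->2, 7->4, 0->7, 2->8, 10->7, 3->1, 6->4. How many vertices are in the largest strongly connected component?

11

{0, 1, 2, 3, 4, 5, 6, 7, 8, 9, 10} are all mutually reachable — one SCC of size 11.
The largest has 11 vertices.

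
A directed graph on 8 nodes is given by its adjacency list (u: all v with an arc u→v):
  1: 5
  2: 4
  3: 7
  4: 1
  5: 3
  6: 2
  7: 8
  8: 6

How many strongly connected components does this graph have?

{1, 2, 3, 4, 5, 6, 7, 8} are all mutually reachable — one SCC of size 8.
That gives 1 strongly connected component.

1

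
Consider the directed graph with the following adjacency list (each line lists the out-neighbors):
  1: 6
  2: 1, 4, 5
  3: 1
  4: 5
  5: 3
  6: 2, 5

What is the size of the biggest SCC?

6

{1, 2, 3, 4, 5, 6} are all mutually reachable — one SCC of size 6.
The largest has 6 vertices.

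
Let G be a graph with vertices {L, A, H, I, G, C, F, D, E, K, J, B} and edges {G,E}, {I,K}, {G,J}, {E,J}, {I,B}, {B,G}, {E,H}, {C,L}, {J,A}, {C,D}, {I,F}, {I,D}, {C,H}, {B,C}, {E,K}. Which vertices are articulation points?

C, I, J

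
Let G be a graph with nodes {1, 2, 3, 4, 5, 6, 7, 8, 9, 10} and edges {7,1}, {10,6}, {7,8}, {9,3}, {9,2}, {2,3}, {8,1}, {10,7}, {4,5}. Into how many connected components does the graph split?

Starting from 4 we can reach 4, 5. That is one component of size 2.
Starting from 2 we can reach 2, 3, 9. That is one component of size 3.
Starting from 1 we can reach 1, 6, 7, 8, 10. That is one component of size 5.
Total: 3 components.

3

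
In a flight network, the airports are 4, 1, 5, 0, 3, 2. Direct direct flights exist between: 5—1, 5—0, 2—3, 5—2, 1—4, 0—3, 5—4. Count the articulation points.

1

Removing 5 increases the component count from 1 to 2, so 5 is a cut vertex.
By contrast removing 1 leaves 1 component; it is not a cut vertex. No other vertex is a cut vertex either.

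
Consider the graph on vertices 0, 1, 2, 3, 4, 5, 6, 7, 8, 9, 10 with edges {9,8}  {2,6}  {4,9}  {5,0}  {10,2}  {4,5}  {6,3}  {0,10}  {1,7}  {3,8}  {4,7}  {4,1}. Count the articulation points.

1

Removing 4 increases the component count from 1 to 2, so 4 is a cut vertex.
By contrast removing 0 leaves 1 component; it is not a cut vertex. No other vertex is a cut vertex either.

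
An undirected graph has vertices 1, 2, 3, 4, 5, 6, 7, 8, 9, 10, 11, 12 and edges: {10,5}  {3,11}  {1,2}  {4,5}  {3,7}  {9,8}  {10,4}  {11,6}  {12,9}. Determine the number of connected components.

4

Starting from 1 we can reach 1, 2. That is one component of size 2.
Starting from 4 we can reach 4, 5, 10. That is one component of size 3.
Starting from 8 we can reach 8, 9, 12. That is one component of size 3.
Starting from 3 we can reach 3, 6, 7, 11. That is one component of size 4.
Total: 4 components.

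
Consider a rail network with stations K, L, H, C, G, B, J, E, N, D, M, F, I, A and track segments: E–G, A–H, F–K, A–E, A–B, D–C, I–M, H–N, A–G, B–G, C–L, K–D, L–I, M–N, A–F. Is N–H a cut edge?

No

After removing N–H, the path N-M-I-L-C-D-K-F-A-H still connects them, so the edge is not a bridge.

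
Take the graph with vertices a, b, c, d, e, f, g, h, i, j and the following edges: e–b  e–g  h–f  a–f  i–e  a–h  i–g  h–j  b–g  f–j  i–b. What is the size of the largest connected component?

d is isolated — a component by itself.
c is isolated — a component by itself.
Starting from b we can reach b, e, g, i. That is one component of size 4.
Starting from a we can reach a, f, h, j. That is one component of size 4.
The largest has 4 vertices.

4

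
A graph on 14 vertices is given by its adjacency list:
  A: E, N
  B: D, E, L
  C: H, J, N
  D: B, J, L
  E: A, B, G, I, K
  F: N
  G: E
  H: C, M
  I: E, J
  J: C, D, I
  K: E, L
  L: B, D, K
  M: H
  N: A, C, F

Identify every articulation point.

C, E, H, N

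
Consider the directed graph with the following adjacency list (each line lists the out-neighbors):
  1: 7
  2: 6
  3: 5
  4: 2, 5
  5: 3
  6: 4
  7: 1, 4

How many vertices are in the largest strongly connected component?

{2, 4, 6} are all mutually reachable — one SCC of size 3.
{1, 7} are all mutually reachable — one SCC of size 2.
{3, 5} are all mutually reachable — one SCC of size 2.
The largest has 3 vertices.

3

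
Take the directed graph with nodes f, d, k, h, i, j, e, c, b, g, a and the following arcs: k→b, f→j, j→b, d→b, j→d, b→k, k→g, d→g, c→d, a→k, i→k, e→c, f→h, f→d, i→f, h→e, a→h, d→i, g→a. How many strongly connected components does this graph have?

{a, b, c, d, e, f, g, h, i, j, k} are all mutually reachable — one SCC of size 11.
That gives 1 strongly connected component.

1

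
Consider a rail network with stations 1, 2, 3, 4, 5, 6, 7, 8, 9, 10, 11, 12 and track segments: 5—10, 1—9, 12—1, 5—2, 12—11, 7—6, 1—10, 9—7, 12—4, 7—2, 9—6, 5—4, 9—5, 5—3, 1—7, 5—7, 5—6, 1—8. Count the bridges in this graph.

3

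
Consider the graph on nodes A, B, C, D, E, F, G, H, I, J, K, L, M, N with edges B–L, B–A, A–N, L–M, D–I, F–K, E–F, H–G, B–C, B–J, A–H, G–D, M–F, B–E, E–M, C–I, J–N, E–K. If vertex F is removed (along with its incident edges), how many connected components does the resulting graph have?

With F gone, the remaining components are: {A, B, C, D, E, G, H, I, J, K, L, M, N}.
That is 1 component.

1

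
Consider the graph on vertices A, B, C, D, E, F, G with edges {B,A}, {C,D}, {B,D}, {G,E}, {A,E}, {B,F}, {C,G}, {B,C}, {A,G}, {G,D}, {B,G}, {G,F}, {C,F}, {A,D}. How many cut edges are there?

0

The edges on the cycle A-G-E-A are not bridges since each lies on that cycle.
Every edge lies on some cycle, so there are no bridges.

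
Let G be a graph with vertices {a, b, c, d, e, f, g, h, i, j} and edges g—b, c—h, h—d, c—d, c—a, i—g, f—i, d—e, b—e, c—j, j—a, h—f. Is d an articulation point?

Deleting d leaves 1 component (was 1) (its neighbors c, e, h remain connected to each other), so d is not a cut vertex.

No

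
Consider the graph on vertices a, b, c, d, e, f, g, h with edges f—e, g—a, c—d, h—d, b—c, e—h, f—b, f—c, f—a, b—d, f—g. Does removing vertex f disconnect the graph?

Yes

Deleting f raises the number of components from 1 to 2, so f is a cut vertex.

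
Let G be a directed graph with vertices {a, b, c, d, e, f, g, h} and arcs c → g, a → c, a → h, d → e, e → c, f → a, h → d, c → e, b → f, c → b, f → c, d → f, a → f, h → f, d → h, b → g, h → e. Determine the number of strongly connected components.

{a, b, c, d, e, f, h} are all mutually reachable — one SCC of size 7.
{g} is an SCC by itself.
That gives 2 strongly connected components.

2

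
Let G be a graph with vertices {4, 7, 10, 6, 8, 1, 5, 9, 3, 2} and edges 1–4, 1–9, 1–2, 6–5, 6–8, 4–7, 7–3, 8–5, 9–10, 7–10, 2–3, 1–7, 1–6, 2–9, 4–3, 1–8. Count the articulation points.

Removing 1 increases the component count from 1 to 2, so 1 is a cut vertex.
By contrast removing 6 leaves 1 component; it is not a cut vertex. No other vertex is a cut vertex either.

1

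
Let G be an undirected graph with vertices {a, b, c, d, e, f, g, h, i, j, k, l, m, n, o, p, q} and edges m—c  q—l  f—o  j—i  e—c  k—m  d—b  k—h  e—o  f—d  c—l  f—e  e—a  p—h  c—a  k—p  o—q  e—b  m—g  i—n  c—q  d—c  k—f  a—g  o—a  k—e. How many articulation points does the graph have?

Removing i increases the component count from 2 to 3, so i is a cut vertex.
Removing k increases the component count from 2 to 3, so k is a cut vertex.
By contrast removing a leaves 2 components; it is not a cut vertex. No other vertex is a cut vertex either.

2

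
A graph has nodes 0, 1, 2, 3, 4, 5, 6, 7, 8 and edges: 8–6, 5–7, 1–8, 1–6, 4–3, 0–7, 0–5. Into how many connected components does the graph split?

2 is isolated — a component by itself.
Starting from 3 we can reach 3, 4. That is one component of size 2.
Starting from 1 we can reach 1, 6, 8. That is one component of size 3.
Starting from 0 we can reach 0, 5, 7. That is one component of size 3.
Total: 4 components.

4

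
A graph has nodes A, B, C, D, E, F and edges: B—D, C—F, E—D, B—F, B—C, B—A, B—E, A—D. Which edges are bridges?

none

The edges on the cycle B-C-F-B are not bridges since each lies on that cycle.
Every edge lies on some cycle, so there are no bridges.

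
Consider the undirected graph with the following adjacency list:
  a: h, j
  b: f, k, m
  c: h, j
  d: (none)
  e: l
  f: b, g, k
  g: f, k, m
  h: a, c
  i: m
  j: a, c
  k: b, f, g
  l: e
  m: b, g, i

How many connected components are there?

d is isolated — a component by itself.
Starting from e we can reach e, l. That is one component of size 2.
Starting from a we can reach a, c, h, j. That is one component of size 4.
Starting from b we can reach b, f, g, i, k, m. That is one component of size 6.
Total: 4 components.

4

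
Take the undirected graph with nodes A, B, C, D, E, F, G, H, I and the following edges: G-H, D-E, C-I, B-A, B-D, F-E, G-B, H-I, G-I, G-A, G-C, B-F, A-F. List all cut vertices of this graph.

Removing G increases the component count from 1 to 2, so G is a cut vertex.
By contrast removing I leaves 1 component; it is not a cut vertex. No other vertex is a cut vertex either.

G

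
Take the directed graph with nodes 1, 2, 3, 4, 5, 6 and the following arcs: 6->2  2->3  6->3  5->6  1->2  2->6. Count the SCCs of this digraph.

{2, 6} are all mutually reachable — one SCC of size 2.
{1} is an SCC by itself.
{3} is an SCC by itself.
{4} is an SCC by itself.
{5} is an SCC by itself.
That gives 5 strongly connected components.

5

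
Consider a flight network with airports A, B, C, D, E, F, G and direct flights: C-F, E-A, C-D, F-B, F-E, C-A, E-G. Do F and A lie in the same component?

From F we can reach A, B, C, D, E, F, G, which includes A.

Yes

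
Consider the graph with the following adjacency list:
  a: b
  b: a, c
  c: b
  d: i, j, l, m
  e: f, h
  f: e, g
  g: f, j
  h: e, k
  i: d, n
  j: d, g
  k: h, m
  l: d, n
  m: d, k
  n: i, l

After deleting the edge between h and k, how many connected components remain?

2

h and k are still connected via h-e-f-g-j-d-m-k, so the component count stays at 2.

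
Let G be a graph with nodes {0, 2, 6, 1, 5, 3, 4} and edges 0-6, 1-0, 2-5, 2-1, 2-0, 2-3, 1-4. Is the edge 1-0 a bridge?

After removing 1-0, the path 1-2-0 still connects them, so the edge is not a bridge.

No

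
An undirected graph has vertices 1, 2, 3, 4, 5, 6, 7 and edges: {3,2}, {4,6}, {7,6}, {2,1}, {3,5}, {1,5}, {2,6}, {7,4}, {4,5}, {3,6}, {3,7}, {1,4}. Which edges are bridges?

none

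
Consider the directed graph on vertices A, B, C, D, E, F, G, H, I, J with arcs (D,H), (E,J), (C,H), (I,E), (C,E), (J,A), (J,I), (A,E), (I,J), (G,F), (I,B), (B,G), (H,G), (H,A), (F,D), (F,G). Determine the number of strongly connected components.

2

{A, B, D, E, F, G, H, I, J} are all mutually reachable — one SCC of size 9.
{C} is an SCC by itself.
That gives 2 strongly connected components.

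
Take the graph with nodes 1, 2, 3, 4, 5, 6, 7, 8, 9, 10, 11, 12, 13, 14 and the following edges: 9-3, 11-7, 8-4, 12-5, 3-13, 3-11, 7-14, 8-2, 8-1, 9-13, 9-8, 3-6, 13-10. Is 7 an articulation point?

Yes

Deleting 7 raises the number of components from 2 to 3, so 7 is a cut vertex.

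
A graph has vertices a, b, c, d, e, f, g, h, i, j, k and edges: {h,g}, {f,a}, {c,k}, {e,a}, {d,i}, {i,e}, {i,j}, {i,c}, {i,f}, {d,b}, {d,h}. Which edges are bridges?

b-d, c-i, c-k, d-h, d-i, g-h, i-j

The edges on the cycle i-e-a-f-i are not bridges since each lies on that cycle.
But removing b—d disconnects b from d; removing g—h disconnects g from h; removing d—i disconnects d from i; removing k—c disconnects k from c — these are bridges.
In total 7 edges are bridges.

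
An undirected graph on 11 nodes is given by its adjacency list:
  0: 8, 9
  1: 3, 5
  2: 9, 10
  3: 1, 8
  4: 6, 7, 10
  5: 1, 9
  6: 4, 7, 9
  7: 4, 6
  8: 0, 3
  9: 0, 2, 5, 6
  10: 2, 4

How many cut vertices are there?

1

Removing 9 increases the component count from 1 to 2, so 9 is a cut vertex.
By contrast removing 3 leaves 1 component; it is not a cut vertex. No other vertex is a cut vertex either.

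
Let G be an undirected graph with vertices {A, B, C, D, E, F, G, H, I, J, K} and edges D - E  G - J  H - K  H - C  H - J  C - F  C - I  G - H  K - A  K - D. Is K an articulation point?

Deleting K raises the number of components from 2 to 4, so K is a cut vertex.

Yes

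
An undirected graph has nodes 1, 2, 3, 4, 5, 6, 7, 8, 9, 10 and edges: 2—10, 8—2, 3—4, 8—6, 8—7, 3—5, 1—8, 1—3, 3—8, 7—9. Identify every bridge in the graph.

10-2, 2-8, 3-4, 3-5, 6-8, 7-8, 7-9

The edges on the cycle 1-3-8-1 are not bridges since each lies on that cycle.
But removing 3—4 disconnects 3 from 4; removing 2—10 disconnects 2 from 10; removing 8—6 disconnects 8 from 6; removing 9—7 disconnects 9 from 7 — these are bridges.
In total 7 edges are bridges.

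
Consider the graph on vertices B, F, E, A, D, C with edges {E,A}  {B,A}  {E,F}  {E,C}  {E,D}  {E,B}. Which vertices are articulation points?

Removing E increases the component count from 1 to 4, so E is a cut vertex.
By contrast removing F leaves 1 component; it is not a cut vertex. No other vertex is a cut vertex either.

E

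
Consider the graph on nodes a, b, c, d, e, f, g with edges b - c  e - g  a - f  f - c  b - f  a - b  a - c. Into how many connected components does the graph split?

d is isolated — a component by itself.
Starting from e we can reach e, g. That is one component of size 2.
Starting from a we can reach a, b, c, f. That is one component of size 4.
Total: 3 components.

3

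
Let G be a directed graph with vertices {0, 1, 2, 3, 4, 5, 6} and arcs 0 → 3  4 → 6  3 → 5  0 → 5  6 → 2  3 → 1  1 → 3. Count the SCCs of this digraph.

6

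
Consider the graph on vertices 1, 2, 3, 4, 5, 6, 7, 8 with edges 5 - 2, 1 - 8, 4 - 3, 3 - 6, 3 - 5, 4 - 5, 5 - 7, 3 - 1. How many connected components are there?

Starting from 1 we can reach 1, 2, 3, 4, 5, 6, 7, 8. That is one component of size 8.
Total: 1 component.

1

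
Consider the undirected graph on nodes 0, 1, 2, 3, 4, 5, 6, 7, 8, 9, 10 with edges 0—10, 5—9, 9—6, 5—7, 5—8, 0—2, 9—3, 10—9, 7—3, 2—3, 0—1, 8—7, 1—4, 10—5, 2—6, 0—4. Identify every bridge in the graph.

The edges on the cycle 0-1-4-0 are not bridges since each lies on that cycle.
Every edge lies on some cycle, so there are no bridges.

none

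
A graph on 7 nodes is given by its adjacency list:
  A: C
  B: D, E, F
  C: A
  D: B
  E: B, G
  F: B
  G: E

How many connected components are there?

2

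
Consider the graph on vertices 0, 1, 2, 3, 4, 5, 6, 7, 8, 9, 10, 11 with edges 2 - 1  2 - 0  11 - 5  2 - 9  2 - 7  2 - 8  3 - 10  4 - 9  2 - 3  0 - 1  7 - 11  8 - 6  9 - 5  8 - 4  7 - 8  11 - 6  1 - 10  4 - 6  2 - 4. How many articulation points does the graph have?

1

Removing 2 increases the component count from 1 to 2, so 2 is a cut vertex.
By contrast removing 9 leaves 1 component; it is not a cut vertex. No other vertex is a cut vertex either.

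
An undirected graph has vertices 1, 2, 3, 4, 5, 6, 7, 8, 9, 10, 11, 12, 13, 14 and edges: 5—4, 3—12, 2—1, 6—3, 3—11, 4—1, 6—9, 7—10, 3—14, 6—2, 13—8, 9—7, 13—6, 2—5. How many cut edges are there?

10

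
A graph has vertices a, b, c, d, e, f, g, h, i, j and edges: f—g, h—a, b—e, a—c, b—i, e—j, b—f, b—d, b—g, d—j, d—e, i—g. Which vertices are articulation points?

Removing a increases the component count from 2 to 3, so a is a cut vertex.
Removing b increases the component count from 2 to 3, so b is a cut vertex.
By contrast removing c leaves 2 components; it is not a cut vertex. No other vertex is a cut vertex either.

a, b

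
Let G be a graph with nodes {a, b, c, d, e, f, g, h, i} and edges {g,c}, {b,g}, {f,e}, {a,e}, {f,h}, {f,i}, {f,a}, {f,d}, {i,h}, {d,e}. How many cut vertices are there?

Removing f increases the component count from 2 to 3, so f is a cut vertex.
Removing g increases the component count from 2 to 3, so g is a cut vertex.
By contrast removing a leaves 2 components; it is not a cut vertex. No other vertex is a cut vertex either.

2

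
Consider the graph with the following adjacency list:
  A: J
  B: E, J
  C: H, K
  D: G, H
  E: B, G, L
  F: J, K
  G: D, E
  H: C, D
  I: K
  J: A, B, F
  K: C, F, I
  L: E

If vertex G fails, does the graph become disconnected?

Deleting G leaves 1 component (was 1) (its neighbors D, E remain connected to each other), so G is not a cut vertex.

No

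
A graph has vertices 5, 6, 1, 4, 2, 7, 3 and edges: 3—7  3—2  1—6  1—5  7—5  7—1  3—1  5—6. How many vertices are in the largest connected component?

4 is isolated — a component by itself.
Starting from 1 we can reach 1, 2, 3, 5, 6, 7. That is one component of size 6.
The largest has 6 vertices.

6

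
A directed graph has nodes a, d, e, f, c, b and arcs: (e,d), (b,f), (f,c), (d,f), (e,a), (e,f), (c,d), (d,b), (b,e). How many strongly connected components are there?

2

{b, c, d, e, f} are all mutually reachable — one SCC of size 5.
{a} is an SCC by itself.
That gives 2 strongly connected components.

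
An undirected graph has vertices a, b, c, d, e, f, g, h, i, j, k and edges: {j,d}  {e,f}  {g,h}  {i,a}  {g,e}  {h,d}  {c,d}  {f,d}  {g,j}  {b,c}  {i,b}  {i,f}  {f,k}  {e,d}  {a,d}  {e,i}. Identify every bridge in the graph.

The edges on the cycle i-b-c-d-f-i are not bridges since each lies on that cycle.
But removing f–k disconnects f from k — this is a bridge.

f-k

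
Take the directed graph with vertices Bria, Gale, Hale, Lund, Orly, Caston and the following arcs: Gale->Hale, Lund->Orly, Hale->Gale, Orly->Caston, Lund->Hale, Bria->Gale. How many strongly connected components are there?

5

{Gale, Hale} are all mutually reachable — one SCC of size 2.
{Lund} is an SCC by itself.
{Bria} is an SCC by itself.
{Orly} is an SCC by itself.
{Caston} is an SCC by itself.
That gives 5 strongly connected components.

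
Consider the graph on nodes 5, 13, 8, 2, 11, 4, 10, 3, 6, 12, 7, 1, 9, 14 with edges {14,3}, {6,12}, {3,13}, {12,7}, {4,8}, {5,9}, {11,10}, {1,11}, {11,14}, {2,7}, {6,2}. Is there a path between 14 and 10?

Yes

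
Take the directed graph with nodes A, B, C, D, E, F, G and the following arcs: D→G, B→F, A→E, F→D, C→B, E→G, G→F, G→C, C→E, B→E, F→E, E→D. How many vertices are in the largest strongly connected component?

6

{B, C, D, E, F, G} are all mutually reachable — one SCC of size 6.
{A} is an SCC by itself.
The largest has 6 vertices.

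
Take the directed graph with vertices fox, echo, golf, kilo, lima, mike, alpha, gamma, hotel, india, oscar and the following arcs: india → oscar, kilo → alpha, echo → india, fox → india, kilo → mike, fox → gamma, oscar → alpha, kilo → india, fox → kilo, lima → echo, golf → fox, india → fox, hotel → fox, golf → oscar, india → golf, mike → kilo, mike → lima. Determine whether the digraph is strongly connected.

There is no directed path from oscar to hotel, so the graph is not strongly connected.

No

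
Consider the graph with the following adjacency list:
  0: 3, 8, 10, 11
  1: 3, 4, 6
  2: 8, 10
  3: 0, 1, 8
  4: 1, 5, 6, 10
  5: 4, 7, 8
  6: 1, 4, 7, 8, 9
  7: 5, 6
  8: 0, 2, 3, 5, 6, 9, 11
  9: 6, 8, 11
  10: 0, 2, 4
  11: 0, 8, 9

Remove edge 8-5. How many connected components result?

1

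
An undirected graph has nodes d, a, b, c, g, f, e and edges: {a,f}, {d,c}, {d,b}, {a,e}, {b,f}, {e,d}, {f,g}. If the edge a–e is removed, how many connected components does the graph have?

a and e are still connected via a-f-b-d-e, so the component count stays at 1.

1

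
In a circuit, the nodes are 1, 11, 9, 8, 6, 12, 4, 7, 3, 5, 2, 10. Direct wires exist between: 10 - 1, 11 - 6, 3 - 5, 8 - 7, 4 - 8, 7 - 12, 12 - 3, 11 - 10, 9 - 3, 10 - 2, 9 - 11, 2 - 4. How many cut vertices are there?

3

Removing 3 increases the component count from 1 to 2, so 3 is a cut vertex.
Removing 10 increases the component count from 1 to 2, so 10 is a cut vertex.
Removing 11 increases the component count from 1 to 2, so 11 is a cut vertex.
By contrast removing 12 leaves 1 component; it is not a cut vertex. No other vertex is a cut vertex either.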